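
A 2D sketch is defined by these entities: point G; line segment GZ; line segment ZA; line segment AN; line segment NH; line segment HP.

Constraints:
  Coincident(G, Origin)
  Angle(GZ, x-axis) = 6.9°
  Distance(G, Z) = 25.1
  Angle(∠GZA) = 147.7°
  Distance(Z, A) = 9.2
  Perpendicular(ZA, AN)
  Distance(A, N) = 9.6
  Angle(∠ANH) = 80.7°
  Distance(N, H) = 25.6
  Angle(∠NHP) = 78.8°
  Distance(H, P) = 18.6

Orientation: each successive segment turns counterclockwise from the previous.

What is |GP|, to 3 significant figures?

27.9

∠ANH = 80.7° gives NH at -131° from the x-axis; with |NH| = 25.6, H = (9.02, -2.90). ∠NHP = 78.8° gives HP at -30.3° from the x-axis; with |HP| = 18.6, P = (25.1, -12.3). Then |GP| = |P − G| = 27.9.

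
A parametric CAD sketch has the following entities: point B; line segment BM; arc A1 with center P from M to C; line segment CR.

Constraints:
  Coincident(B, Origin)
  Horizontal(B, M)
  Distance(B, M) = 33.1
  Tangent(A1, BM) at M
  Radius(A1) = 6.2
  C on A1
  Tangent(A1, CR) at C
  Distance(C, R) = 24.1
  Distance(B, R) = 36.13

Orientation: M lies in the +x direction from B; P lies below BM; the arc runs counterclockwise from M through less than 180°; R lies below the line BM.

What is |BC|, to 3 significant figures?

27.5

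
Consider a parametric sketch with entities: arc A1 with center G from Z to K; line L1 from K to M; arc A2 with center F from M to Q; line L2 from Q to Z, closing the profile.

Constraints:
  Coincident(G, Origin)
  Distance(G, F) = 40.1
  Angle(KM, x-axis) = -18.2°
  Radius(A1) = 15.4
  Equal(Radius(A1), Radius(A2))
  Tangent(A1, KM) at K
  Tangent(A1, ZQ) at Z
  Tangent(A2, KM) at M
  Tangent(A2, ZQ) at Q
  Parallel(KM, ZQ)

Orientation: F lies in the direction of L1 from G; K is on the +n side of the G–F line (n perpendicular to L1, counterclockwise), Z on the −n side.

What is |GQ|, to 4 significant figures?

42.96

Tangency of A1 to both parallel lines with radius 15.4 puts K and Z at G ± 15.4·n: K = (4.810, 14.63), Z = (-4.810, -14.63). Equal radii place M and Q the same way about F: M = F + 15.4·n = (42.90, 2.105), Q = F − 15.4·n = (33.28, -27.15). Then |GQ| = |Q − G| = 42.96.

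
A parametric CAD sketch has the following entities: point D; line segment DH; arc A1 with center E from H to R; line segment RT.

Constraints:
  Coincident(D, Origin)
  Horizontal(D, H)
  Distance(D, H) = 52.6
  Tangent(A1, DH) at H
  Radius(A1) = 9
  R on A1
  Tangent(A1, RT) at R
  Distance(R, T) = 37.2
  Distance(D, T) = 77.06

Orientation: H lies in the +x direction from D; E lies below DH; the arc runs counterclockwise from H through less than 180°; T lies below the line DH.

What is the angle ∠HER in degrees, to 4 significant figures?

117.3°

Checks: ∠(EH, HD) = 90.00° ✓; |EH| = 9.000 ✓; |ER| = 9.000 ✓; ∠(ER, RT) = 90.00° ✓; |RT| = 37.20 ✓; |DT| = 77.06 ✓.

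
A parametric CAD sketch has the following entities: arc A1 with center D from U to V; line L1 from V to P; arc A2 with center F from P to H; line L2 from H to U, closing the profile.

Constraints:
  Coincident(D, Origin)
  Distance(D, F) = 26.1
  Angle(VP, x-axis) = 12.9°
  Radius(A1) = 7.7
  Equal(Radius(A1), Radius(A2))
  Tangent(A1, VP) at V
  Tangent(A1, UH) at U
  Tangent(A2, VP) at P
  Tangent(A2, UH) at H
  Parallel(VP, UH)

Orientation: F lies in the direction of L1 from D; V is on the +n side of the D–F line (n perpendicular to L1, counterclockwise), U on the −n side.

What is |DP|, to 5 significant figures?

27.212

Tangency of A1 to both parallel lines with radius 7.7 puts V and U at D ± 7.7·n: V = (-1.7190, 7.5057), U = (1.7190, -7.5057). Equal radii place P and H the same way about F: P = F + 7.7·n = (23.722, 13.332), H = F − 7.7·n = (27.160, -1.6788). Then |DP| = |P − D| = 27.212.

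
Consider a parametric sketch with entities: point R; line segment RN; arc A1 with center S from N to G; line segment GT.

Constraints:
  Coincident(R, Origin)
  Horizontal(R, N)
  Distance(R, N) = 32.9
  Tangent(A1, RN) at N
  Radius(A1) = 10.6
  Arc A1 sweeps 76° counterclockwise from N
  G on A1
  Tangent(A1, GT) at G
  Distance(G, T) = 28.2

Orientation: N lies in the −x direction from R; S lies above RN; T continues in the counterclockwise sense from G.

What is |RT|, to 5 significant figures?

38.761

R is at the origin; R and N share the same y with |RN| = 32.9 and N on the −x side, so N = (-32.900, 0.0000). Since A1 is tangent to RN there, SN ⟂ RN, so S = N + (0, 10.6) = (-32.900, 10.600). On A1, N sits at bearing -90° from S; a 76° counterclockwise sweep puts G at bearing -14°, so G = S + 10.6·(cos -14°, sin -14°) = (-22.615, 8.0356). Since A1 is tangent to GT there, SG ⟂ GT, so GT runs along (−sin -14°, cos -14°); with |GT| = 28.2, T = (-15.793, 35.398). Then |RT| = |T − R| = 38.761.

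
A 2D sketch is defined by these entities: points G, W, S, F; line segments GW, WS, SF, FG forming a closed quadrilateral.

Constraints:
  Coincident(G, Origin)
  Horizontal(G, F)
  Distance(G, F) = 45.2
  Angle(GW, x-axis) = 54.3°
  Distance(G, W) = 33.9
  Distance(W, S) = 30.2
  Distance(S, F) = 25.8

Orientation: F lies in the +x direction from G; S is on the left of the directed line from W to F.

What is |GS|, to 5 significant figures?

55.982

G is at the origin; GF is horizontal with |GF| = 45.2 and F in +x, so F = (45.2, 0). GW runs at 54.3° with |GW| = 33.9, so W = (19.782, 27.530). S is determined by |WS| = 30.2 and |SF| = 25.8 together: it lies at the intersection of circle(W, 30.2) and circle(F, 25.8). With |WF| = 37.469, the foot of the radical line on WF is 22.023 from W and the perpendicular offset is √(30.2² − 22.023²) = 20.665. Taking the left-of-WF solution: S = (49.905, 25.367).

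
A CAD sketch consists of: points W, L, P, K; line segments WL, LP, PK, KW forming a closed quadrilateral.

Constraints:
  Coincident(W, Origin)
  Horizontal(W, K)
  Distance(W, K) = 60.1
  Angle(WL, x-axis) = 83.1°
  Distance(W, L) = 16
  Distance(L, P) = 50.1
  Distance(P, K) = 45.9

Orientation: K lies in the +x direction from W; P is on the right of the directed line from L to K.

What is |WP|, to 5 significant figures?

37.822

W is at the origin; WK is horizontal with |WK| = 60.1 and K in +x, so K = (60.1, 0). WL runs at 83.1° with |WL| = 16.0, so L = (1.9222, 15.884). P is determined by |LP| = 50.1 and |PK| = 45.9 together: it lies at the intersection of circle(L, 50.1) and circle(K, 45.9). With |LK| = 60.307, the foot of the radical line on LK is 33.497 from L and the perpendicular offset is √(50.1² − 33.497²) = 37.256. Taking the right-of-LK solution: P = (24.423, -28.879).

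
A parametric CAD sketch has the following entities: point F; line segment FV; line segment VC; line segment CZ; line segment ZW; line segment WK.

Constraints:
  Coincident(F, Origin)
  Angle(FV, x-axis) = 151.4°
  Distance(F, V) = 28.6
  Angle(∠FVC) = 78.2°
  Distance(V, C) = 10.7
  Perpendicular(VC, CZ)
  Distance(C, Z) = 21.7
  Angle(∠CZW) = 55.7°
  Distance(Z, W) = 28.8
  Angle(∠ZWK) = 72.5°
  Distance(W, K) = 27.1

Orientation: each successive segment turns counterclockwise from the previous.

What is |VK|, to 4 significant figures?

13.96

F is at the origin; FV runs at 151.4° with length 28.6, so V = (-25.11, 13.69). ∠FVC = 78.2° gives VC at -106.8° from the x-axis; with |VC| = 10.7, C = (-28.20, 3.447). The perpendicularity gives CZ at right angles to VC, so CZ runs at -16.80°; with |CZ| = 21.7, Z = (-7.429, -2.825). ∠CZW = 55.7° gives ZW at 107.5° from the x-axis; with |ZW| = 28.8, W = (-16.09, 24.64). ∠ZWK = 72.5° gives WK at -145.0° from the x-axis; with |WK| = 27.1, K = (-38.29, 9.098). Then |VK| = |K − V| = 13.96.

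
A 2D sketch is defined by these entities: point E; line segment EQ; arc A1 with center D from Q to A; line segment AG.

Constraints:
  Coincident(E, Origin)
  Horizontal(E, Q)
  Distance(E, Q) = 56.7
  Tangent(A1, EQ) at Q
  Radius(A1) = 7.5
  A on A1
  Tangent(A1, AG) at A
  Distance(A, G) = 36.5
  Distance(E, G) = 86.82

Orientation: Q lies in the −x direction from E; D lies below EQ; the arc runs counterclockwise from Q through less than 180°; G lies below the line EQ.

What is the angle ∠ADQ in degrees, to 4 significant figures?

66.67°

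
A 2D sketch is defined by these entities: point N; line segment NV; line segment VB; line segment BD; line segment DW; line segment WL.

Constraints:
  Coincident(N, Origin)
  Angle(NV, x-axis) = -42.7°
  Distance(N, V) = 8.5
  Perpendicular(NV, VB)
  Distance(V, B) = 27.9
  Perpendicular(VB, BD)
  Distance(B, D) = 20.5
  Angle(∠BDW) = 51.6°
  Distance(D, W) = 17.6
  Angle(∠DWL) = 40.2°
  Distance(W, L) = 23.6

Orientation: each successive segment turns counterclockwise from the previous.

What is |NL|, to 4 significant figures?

37.70

∠BDW = 51.6° gives DW at -94.30° from the x-axis; with |DW| = 17.6, W = (8.782, 11.09). ∠DWL = 40.2° gives WL at 45.50° from the x-axis; with |WL| = 23.6, L = (25.32, 27.92). Then |NL| = |L − N| = 37.70.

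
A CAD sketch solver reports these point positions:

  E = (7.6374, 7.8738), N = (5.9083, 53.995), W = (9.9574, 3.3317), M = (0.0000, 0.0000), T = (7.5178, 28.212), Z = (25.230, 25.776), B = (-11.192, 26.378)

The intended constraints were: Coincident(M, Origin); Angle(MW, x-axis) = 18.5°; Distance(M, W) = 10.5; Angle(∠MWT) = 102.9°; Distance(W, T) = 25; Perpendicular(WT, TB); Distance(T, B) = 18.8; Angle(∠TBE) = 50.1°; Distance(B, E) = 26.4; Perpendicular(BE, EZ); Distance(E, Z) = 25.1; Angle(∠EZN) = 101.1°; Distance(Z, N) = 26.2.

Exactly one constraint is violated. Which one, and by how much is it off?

Distance(Z, N) = 26.2 — off by 8.00.

M = (0.00, 0.00) ✓; MW at 18.50° ✓; |MW| = 10.50 ✓; ∠MWT = 102.9° ✓; |WT| = 25.00 ✓; ∠(WT, TB) = 90.00° ✓; |TB| = 18.80 ✓; ∠TBE = 50.10° ✓; |BE| = 26.40 ✓; ∠(BE, EZ) = 90.00° ✓; |EZ| = 25.10 ✓; ∠EZN = 101.1° ✓; |ZN| = 34.20 ✗.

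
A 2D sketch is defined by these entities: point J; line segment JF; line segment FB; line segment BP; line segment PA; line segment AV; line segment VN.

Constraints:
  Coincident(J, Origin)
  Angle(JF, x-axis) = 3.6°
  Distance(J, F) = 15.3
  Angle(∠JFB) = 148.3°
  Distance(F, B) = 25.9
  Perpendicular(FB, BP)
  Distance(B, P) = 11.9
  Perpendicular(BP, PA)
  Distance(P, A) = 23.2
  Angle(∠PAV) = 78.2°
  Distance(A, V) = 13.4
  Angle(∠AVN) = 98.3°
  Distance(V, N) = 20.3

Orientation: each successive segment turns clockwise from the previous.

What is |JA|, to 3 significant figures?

16.2

J is at the origin; JF runs at 3.6° with length 15.3, so F = (15.3, 0.961). ∠JFB = 148.3° gives FB at -28.1° from the x-axis; with |FB| = 25.9, B = (38.1, -11.2). FB ⟂ BP, so BP runs at -118°; with |BP| = 11.9, P = (32.5, -21.7). BP ⟂ PA, so PA runs at 152°; with |PA| = 23.2, A = (12.0, -10.8). Then |JA| = |A − J| = 16.2.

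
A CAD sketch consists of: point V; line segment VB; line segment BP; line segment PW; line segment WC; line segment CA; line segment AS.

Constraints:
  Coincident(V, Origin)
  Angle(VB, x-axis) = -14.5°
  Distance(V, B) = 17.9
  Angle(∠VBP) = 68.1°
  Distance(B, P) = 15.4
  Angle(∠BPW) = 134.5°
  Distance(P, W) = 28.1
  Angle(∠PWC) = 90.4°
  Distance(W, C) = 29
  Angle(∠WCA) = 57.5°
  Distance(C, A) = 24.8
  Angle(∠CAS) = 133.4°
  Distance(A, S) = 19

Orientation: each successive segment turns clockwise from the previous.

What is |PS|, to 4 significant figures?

4.545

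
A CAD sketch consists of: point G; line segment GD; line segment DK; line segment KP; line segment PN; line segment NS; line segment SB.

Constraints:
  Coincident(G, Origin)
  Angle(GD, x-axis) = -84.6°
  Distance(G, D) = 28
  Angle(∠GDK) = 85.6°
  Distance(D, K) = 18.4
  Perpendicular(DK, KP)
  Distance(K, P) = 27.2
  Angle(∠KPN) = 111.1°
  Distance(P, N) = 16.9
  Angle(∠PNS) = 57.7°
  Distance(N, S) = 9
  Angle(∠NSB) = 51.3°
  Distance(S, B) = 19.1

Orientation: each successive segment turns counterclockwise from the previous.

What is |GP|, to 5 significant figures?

16.268

G is at the origin; GD runs at -84.6° with length 28.0, so D = (2.6350, -27.876). ∠GDK = 85.6° gives DK at 9.8000° from the x-axis; with |DK| = 18.4, K = (20.767, -24.744). DK ⟂ KP, so KP runs at 99.800°; with |KP| = 27.2, P = (16.137, 2.0592). Then |GP| = |P − G| = 16.268.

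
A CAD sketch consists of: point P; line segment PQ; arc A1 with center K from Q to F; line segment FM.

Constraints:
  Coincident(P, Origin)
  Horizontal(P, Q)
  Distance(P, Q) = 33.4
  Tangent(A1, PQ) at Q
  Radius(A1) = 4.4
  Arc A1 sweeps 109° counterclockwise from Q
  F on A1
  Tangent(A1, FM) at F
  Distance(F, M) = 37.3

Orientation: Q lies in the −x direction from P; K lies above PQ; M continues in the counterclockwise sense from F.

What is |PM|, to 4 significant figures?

58.33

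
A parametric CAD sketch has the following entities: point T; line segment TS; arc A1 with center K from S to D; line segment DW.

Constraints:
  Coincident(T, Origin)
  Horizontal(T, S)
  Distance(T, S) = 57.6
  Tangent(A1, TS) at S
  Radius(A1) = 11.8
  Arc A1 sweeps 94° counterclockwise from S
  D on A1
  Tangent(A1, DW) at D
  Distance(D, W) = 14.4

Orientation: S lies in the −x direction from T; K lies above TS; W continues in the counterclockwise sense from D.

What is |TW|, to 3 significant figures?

54.1

T is at the origin; T and S share the same y with |TS| = 57.6 and S on the −x side, so S = (-57.6, 0.00). A1 meets TS tangentially, so KS is at right angles to TS, so K = S + (0, 11.8) = (-57.6, 11.8). On A1, S sits at bearing -90° from K; a 94° counterclockwise sweep puts D at bearing 4°, so D = K + 11.8·(cos 4°, sin 4°) = (-45.8, 12.6). Tangency of A1 to DW means the radius KD is perpendicular to DW, so DW runs along (−sin 4°, cos 4°); with |DW| = 14.4, W = (-46.8, 27.0). Then |TW| = |W − T| = 54.1.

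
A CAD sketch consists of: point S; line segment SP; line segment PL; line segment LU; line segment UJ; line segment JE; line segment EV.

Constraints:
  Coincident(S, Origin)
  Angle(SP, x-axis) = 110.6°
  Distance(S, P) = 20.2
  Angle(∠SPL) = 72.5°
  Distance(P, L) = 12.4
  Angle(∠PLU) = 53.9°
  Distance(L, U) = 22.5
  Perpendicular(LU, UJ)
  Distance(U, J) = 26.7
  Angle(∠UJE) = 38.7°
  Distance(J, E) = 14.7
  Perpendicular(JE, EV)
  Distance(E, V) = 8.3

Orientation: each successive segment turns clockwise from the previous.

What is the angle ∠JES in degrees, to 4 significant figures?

125.7°

S is at the origin; SP runs at 110.6° with length 20.2, so P = (-7.107, 18.91). ∠SPL = 72.5° gives PL at 3.100° from the x-axis; with |PL| = 12.4, L = (5.275, 19.58). ∠PLU = 53.9° gives LU at -123.0° from the x-axis; with |LU| = 22.5, U = (-6.980, 0.7089). The perpendicularity gives UJ at right angles to LU, so UJ runs at 147.0°; with |UJ| = 26.7, J = (-29.37, 15.25). ∠UJE = 38.7° gives JE at 5.700° from the x-axis; with |JE| = 14.7, E = (-14.74, 16.71). Then cos ∠JES = EJ·ES / (|EJ||ES|), giving 125.7°.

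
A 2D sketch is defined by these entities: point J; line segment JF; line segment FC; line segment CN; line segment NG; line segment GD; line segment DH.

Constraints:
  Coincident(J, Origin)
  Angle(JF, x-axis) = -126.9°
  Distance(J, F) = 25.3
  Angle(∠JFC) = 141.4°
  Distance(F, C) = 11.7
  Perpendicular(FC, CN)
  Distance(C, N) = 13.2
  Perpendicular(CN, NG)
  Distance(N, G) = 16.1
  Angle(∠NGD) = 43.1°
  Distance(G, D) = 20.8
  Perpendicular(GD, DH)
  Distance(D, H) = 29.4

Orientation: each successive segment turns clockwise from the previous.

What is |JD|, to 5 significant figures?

34.871

J is at the origin; JF runs at -126.9° with length 25.3, so F = (-15.191, -20.232). ∠JFC = 141.4° gives FC at -165.50° from the x-axis; with |FC| = 11.7, C = (-26.518, -23.161). FC is perpendicular to CN, so CN runs at 104.50°; with |CN| = 13.2, N = (-29.823, -10.382). CN is perpendicular to NG, so NG runs at 14.500°; with |NG| = 16.1, G = (-14.236, -6.3508). ∠NGD = 43.1° gives GD at -122.40° from the x-axis; with |GD| = 20.8, D = (-25.381, -23.913). Then |JD| = |D − J| = 34.871.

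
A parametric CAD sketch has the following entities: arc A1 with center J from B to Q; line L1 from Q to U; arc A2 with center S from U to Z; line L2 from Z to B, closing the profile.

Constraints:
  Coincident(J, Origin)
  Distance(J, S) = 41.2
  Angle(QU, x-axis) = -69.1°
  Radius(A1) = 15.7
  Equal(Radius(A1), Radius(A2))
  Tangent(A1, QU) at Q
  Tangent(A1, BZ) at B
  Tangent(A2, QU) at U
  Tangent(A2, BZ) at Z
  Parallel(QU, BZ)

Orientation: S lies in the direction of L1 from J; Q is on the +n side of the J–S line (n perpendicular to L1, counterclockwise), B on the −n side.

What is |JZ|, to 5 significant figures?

44.090

The slot axis is L1's direction at -69.1°, so u = (cos -69.1°, sin -69.1°) = (0.35674, -0.93420) and n = (−sin -69.1°, cos -69.1°) = (0.93420, 0.35674). J is at the origin and S lies 41.2 along u from J, so S = 41.2·u = (14.698, -38.489). Tangency of A1 to both parallel lines with radius 15.7 puts Q and B at J ± 15.7·n: Q = (14.667, 5.6008), B = (-14.667, -5.6008). Equal radii place U and Z the same way about S: U = S + 15.7·n = (29.365, -32.888), Z = S − 15.7·n = (0.030595, -44.090). Then |JZ| = |Z − J| = 44.090.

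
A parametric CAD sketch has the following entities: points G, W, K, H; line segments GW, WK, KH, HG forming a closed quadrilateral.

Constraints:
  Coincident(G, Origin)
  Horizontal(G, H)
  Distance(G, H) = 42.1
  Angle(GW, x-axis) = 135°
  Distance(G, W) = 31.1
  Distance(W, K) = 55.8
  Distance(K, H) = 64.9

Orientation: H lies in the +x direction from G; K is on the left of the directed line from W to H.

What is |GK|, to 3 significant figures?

63.2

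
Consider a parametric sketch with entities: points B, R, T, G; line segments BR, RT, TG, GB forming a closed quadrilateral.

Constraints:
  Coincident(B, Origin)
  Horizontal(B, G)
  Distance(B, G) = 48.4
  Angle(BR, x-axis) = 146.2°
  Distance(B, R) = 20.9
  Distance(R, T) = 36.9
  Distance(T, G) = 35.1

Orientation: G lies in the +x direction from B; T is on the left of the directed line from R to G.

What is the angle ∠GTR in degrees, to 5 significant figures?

136.11°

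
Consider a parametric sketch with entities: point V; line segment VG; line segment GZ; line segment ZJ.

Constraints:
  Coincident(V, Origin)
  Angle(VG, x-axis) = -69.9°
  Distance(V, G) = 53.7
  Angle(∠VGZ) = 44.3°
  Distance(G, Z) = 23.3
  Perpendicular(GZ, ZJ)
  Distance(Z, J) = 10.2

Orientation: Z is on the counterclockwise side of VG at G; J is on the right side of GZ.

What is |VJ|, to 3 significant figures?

50.0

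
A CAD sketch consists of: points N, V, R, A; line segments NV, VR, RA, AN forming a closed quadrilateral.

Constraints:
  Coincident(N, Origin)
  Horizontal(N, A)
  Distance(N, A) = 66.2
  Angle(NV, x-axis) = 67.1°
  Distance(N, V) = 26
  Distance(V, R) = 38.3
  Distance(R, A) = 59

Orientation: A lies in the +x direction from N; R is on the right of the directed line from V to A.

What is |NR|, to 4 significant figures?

16.91

Checks: |VR| = 38.30 ✓; |RA| = 59.00 ✓.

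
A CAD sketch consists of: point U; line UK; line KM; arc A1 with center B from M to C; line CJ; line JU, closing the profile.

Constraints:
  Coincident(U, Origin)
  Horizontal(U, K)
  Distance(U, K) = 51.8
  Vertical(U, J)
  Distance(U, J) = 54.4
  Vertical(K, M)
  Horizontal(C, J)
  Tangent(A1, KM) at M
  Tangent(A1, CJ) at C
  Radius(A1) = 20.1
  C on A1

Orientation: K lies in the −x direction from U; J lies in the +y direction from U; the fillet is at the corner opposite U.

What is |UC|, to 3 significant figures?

63.0

The virtual corner opposite U is at (-51.8, 54.4). The tangent condition forces BM to be normal to KM and since A1 is tangent to CJ there, BC ⟂ CJ, with radius 20.1, so the center B sits 20.1 in from both sides at B = (-31.7, 34.3). That places the tangent points at M = (-51.8, 34.3) on KM and C = (-31.7, 54.4) on CJ. Then |UC| = |C − U| = 63.0.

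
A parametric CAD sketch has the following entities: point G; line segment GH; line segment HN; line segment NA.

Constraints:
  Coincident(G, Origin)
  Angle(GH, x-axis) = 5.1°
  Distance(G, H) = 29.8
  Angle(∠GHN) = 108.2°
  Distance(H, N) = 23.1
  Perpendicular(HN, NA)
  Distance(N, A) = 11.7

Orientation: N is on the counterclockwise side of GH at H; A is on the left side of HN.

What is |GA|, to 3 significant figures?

36.4

∠GHN = 108.2°, so HN runs at 5.1° + (180° − 108.2°) = 76.9° from the x-axis; with |HN| = 23.1, N = H + 23.1·(cos 76.9°, sin 76.9°) = (34.9, 25.1). The perpendicularity gives NA at right angles to HN; with |NA| = 11.7 on the left of HN, A = N + 11.7·(-0.974, 0.227) = (23.5, 27.8). Then |GA| = |A − G| = 36.4.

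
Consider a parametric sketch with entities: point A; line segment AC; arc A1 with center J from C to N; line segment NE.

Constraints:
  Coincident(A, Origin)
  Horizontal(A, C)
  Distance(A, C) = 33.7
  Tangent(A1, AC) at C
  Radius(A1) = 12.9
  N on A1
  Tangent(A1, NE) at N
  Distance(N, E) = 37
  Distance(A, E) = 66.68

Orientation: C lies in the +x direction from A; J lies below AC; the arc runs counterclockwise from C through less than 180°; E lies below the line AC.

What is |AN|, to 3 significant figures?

30.3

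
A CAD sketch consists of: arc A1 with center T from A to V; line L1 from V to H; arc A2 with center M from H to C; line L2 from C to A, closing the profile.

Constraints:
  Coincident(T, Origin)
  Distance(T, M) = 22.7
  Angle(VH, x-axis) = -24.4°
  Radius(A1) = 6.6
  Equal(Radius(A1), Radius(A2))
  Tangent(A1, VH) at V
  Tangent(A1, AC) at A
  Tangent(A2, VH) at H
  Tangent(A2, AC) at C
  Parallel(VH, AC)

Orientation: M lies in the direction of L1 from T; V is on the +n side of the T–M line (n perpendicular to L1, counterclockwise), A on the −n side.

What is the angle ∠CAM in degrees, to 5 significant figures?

16.212°

The slot axis is L1's direction at -24.4°, so u = (cos -24.4°, sin -24.4°) = (0.91068, -0.41310) and n = (−sin -24.4°, cos -24.4°) = (0.41310, 0.91068). T is at the origin and M lies 22.7 along u from T, so M = 22.7·u = (20.673, -9.3775). Tangency of A1 to both parallel lines with radius 6.6 puts V and A at T ± 6.6·n: V = (2.7265, 6.0105), A = (-2.7265, -6.0105). Equal radii place H and C the same way about M: H = M + 6.6·n = (23.399, -3.3670), C = M − 6.6·n = (17.946, -15.388). Then cos ∠CAM = AC·AM / (|AC||AM|), giving 16.212°.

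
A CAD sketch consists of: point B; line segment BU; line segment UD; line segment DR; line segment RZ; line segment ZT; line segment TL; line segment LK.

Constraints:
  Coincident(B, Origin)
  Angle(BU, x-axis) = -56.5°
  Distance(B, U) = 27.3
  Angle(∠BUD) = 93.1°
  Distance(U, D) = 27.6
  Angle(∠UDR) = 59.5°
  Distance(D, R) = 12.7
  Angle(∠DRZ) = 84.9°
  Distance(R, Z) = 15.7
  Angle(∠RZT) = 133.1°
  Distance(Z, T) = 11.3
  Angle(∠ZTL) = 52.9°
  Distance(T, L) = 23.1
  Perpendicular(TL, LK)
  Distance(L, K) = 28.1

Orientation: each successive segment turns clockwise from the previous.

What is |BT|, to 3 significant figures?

37.6

B is at the origin; BU runs at -56.5° with length 27.3, so U = (15.1, -22.8). ∠BUD = 93.1° gives UD at -143° from the x-axis; with |UD| = 27.6, D = (-7.09, -39.2). ∠UDR = 59.5° gives DR at 96.1° from the x-axis; with |DR| = 12.7, R = (-8.44, -26.6). ∠DRZ = 84.9° gives RZ at 1.00° from the x-axis; with |RZ| = 15.7, Z = (7.26, -26.3). ∠RZT = 133.1° gives ZT at -45.9° from the x-axis; with |ZT| = 11.3, T = (15.1, -34.4). Then |BT| = |T − B| = 37.6.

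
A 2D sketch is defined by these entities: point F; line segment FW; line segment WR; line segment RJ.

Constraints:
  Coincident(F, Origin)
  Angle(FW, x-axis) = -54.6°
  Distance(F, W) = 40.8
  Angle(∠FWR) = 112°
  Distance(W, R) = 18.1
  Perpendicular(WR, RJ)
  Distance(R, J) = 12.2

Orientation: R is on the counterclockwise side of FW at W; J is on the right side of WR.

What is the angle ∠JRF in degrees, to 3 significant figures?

139°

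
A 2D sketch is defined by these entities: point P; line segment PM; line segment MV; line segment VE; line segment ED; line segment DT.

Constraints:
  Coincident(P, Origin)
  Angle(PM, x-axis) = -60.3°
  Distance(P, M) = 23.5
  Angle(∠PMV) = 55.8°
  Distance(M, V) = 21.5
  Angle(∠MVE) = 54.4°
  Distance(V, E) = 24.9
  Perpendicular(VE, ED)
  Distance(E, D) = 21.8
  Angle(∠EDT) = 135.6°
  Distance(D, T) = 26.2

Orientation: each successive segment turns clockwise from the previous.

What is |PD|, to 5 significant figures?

26.716

P is at the origin; PM runs at -60.3° with length 23.5, so M = (11.643, -20.413). ∠PMV = 55.8° gives MV at 175.50° from the x-axis; with |MV| = 21.5, V = (-9.7904, -18.726). ∠MVE = 54.4° gives VE at 49.900° from the x-axis; with |VE| = 24.9, E = (6.2482, 0.32057). VE ⟂ ED, so ED runs at -40.100°; with |ED| = 21.8, D = (22.924, -13.721). Then |PD| = |D − P| = 26.716.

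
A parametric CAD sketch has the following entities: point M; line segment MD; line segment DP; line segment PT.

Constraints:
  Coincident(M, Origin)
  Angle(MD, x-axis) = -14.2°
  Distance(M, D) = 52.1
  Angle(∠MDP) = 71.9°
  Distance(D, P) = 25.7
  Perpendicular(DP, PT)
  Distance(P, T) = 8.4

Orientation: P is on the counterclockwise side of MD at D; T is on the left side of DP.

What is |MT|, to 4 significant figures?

42.21

M is at the origin; MD runs at -14.2° with length 52.1, so D = 52.1·(cos -14.2°, sin -14.2°) = (50.51, -12.78). ∠MDP = 71.9°, so DP runs at -14.2° + (180° − 71.9°) = 93.90° from the x-axis; with |DP| = 25.7, P = D + 25.7·(cos 93.90°, sin 93.90°) = (48.76, 12.86). DP is perpendicular to PT; with |PT| = 8.4 on the left of DP, T = P + 8.4·(-0.9977, -0.06802) = (40.38, 12.29). Then |MT| = |T − M| = 42.21.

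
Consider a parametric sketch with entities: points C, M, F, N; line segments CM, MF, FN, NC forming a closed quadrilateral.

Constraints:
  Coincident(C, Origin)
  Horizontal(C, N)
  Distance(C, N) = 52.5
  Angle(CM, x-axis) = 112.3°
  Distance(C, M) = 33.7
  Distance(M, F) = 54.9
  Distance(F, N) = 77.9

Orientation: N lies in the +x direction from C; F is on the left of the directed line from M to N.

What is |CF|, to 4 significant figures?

76.06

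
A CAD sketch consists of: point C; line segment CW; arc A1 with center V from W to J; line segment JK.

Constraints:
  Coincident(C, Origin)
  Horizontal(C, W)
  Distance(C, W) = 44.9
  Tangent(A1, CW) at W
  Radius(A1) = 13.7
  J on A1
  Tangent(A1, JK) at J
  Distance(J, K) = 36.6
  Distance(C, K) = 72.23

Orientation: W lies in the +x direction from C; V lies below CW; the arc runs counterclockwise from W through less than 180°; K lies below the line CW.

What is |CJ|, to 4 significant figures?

38.38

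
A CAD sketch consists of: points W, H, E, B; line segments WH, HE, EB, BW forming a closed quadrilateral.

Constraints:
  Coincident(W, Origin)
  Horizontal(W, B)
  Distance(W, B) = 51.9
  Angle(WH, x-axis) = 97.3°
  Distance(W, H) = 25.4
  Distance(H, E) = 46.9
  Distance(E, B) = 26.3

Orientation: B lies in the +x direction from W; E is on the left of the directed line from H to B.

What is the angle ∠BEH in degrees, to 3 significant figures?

108°

W is at the origin; W and B share the same y with |WB| = 51.9 and B in +x, so B = (51.9, 0). WH runs at 97.3° with |WH| = 25.4, so H = (-3.23, 25.2). E is determined by |HE| = 46.9 and |EB| = 26.3 together: it lies at the intersection of circle(H, 46.9) and circle(B, 26.3). With |HB| = 60.6, the foot of the radical line on HB is 42.7 from H and the perpendicular offset is √(46.9² − 42.7²) = 19.3. Taking the left-of-HB solution: E = (43.7, 25.0).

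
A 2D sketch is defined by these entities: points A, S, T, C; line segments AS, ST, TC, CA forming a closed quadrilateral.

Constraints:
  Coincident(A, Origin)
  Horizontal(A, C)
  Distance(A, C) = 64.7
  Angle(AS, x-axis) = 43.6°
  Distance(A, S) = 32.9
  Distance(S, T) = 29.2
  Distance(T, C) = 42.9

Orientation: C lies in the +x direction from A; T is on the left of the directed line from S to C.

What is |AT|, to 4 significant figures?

61.92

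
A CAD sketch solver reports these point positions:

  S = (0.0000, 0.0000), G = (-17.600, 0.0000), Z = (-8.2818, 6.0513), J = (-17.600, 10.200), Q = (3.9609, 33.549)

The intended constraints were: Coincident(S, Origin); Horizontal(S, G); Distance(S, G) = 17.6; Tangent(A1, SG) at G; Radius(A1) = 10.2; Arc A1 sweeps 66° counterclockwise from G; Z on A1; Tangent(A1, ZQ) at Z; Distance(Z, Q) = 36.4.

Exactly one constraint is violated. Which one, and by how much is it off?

Distance(Z, Q) = 36.4 — off by 6.30.

S = (0.00, 0.00) ✓; S.y = 0.00, G.y = 0.00 ✓; |SG| = 17.60 ✓; ∠(JG, GS) = 90.00° ✓; |JG| = 10.20 ✓; bearing(J→Z) − bearing(J→G) = 66.00° ✓; |JZ| = 10.20 ✓; ∠(JZ, ZQ) = 90.00° ✓; |ZQ| = 30.10 ✗.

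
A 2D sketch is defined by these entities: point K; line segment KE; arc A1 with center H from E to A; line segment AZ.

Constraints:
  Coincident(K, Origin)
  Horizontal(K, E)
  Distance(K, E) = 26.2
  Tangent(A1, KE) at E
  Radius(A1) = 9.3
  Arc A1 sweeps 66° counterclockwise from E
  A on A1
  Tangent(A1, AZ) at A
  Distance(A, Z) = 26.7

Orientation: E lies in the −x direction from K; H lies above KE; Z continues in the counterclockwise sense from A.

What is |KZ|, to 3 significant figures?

30.7

On A1, E sits at bearing -90° from H; a 66° counterclockwise sweep puts A at bearing -24°, so A = H + 9.3·(cos -24°, sin -24°) = (-17.7, 5.52). The tangent condition forces HA to be normal to AZ, so AZ runs along (−sin -24°, cos -24°); with |AZ| = 26.7, Z = (-6.84, 29.9). Then |KZ| = |Z − K| = 30.7.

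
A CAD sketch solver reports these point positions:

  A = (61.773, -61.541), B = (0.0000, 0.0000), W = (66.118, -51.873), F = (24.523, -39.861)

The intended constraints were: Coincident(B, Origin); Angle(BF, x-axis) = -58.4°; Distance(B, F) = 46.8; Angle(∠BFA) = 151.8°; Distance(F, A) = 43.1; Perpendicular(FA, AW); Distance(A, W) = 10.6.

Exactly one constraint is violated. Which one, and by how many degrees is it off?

Perpendicular(FA, AW) — off by 6.00°.

B = (0.00, 0.00) ✓; BF at -58.40° ✓; |BF| = 46.80 ✓; ∠BFA = 151.8° ✓; |FA| = 43.10 ✓; ∠(FA, AW) = 96.00° ✗; |AW| = 10.60 ✓.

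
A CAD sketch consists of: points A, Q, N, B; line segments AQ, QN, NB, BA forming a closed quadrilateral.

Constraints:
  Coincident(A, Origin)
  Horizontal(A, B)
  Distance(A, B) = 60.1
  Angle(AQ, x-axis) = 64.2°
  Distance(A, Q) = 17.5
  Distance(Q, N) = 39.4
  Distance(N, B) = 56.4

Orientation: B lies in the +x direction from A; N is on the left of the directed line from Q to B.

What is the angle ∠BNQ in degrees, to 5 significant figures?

67.084°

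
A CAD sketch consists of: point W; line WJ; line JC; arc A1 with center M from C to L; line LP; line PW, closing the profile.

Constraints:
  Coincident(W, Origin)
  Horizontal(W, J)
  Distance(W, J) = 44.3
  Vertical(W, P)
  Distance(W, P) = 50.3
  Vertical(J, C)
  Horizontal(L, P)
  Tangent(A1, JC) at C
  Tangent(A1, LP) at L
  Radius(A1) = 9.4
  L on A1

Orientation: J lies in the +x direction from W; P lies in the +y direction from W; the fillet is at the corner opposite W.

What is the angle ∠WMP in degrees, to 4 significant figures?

64.60°

W is at the origin; WJ is horizontal with |WJ| = 44.3 and J on the +x side, so J = (44.30, 0.000). W and P share the same x with |WP| = 50.3 and P on the +y side, so P = (0.000, 50.30). The virtual corner opposite W is at (44.30, 50.30). A1 meets JC tangentially, so MC is at right angles to JC and A1 meets LP tangentially, so ML is at right angles to LP, with radius 9.4, so the center M sits 9.4 in from both sides at M = (34.90, 40.90). Then cos ∠WMP = MW·MP / (|MW||MP|), giving 64.60°.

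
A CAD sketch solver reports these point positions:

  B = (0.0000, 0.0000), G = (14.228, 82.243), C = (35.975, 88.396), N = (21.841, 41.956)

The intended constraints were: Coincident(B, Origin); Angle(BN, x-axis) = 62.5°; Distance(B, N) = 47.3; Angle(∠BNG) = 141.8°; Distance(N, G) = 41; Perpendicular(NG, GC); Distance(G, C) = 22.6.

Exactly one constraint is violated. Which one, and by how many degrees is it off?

Perpendicular(NG, GC) — off by 5.10°.

B = (0.00, 0.00) ✓; BN at 62.50° ✓; |BN| = 47.30 ✓; ∠BNG = 141.8° ✓; |NG| = 41.00 ✓; ∠(NG, GC) = 84.90° ✗; |GC| = 22.60 ✓.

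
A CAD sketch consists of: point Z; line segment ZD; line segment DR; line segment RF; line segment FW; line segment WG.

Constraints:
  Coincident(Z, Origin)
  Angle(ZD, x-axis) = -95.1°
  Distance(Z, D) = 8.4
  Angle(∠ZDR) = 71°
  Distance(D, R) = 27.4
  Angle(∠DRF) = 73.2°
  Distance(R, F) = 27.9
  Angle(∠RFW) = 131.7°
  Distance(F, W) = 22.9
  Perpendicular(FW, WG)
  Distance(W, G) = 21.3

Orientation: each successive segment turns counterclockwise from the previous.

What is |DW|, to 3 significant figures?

36.4

Z is at the origin; ZD runs at -95.1° with length 8.4, so D = (-0.747, -8.37). ∠ZDR = 71.0° gives DR at 13.9° from the x-axis; with |DR| = 27.4, R = (25.9, -1.78). ∠DRF = 73.2° gives RF at 121° from the x-axis; with |RF| = 27.9, F = (11.6, 22.2). ∠RFW = 131.7° gives FW at 169° from the x-axis; with |FW| = 22.9, W = (-10.9, 26.6). Then |DW| = |W − D| = 36.4.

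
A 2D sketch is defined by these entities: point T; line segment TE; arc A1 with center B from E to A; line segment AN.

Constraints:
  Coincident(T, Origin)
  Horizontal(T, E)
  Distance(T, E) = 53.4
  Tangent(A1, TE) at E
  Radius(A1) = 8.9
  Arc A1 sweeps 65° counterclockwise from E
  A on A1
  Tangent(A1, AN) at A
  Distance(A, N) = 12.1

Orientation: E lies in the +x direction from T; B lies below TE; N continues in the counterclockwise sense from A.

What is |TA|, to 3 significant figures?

45.6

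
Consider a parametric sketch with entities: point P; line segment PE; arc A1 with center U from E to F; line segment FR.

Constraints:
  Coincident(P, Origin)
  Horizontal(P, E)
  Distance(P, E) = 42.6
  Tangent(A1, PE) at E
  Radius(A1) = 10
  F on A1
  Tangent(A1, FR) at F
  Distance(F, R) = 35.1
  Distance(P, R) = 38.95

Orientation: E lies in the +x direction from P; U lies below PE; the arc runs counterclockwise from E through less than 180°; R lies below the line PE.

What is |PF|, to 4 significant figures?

34.31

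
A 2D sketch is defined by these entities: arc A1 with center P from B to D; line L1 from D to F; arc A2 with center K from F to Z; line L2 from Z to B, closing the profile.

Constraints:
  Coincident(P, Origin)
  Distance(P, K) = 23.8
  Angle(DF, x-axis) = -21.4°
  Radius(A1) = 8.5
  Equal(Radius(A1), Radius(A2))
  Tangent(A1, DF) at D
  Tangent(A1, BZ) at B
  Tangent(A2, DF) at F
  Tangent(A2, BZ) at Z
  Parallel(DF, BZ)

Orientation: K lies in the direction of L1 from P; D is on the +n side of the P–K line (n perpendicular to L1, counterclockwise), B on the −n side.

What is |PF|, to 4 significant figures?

25.27

Tangency of A1 to both parallel lines with radius 8.5 puts D and B at P ± 8.5·n: D = (3.101, 7.914), B = (-3.101, -7.914). Equal radii place F and Z the same way about K: F = K + 8.5·n = (25.26, -0.7701), Z = K − 8.5·n = (19.06, -16.60). Then |PF| = |F − P| = 25.27.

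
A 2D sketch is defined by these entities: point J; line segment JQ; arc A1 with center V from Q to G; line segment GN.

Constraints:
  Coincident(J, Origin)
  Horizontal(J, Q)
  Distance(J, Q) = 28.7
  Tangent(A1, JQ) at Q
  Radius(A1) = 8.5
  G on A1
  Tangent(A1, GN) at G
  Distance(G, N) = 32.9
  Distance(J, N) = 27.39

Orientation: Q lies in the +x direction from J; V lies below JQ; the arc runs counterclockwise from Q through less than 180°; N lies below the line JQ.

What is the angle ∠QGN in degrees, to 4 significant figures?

155.9°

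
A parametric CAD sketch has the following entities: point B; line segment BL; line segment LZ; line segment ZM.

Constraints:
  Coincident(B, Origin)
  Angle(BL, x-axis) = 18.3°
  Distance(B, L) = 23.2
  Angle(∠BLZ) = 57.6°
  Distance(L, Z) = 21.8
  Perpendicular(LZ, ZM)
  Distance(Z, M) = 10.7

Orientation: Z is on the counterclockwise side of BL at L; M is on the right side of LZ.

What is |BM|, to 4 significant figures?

31.70

B is at the origin; BL runs at 18.3° with length 23.2, so L = 23.2·(cos 18.3°, sin 18.3°) = (22.03, 7.285). ∠BLZ = 57.6°, so LZ runs at 18.3° + (180° − 57.6°) = 140.7° from the x-axis; with |LZ| = 21.8, Z = L + 21.8·(cos 140.7°, sin 140.7°) = (5.157, 21.09). LZ ⟂ ZM; with |ZM| = 10.7 on the right of LZ, M = Z + 10.7·(0.6334, 0.7738) = (11.93, 29.37). Then |BM| = |M − B| = 31.70.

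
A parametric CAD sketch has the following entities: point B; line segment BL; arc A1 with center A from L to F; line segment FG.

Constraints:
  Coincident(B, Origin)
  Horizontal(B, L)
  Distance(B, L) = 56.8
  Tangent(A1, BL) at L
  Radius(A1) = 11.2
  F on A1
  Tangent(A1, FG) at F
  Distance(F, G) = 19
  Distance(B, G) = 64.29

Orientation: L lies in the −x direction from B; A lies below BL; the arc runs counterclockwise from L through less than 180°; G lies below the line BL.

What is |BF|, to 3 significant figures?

68.3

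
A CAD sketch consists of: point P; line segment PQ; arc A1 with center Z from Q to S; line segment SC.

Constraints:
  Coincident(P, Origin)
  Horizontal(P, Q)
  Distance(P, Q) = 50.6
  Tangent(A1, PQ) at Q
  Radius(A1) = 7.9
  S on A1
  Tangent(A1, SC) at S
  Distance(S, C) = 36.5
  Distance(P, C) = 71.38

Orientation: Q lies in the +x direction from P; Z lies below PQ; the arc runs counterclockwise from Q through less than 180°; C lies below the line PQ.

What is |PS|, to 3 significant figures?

44.4

Checks: P = (0.00, 0.00) ✓; |ZS| = 7.900 ✓; ∠(ZS, SC) = 90.00° ✓; |SC| = 36.50 ✓; |PC| = 71.38 ✓.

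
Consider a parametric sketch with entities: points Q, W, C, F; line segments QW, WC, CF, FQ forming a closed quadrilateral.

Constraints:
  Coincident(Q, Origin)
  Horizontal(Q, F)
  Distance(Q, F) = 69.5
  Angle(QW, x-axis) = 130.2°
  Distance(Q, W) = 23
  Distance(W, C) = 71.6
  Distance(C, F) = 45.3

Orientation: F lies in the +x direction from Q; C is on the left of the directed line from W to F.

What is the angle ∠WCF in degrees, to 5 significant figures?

92.157°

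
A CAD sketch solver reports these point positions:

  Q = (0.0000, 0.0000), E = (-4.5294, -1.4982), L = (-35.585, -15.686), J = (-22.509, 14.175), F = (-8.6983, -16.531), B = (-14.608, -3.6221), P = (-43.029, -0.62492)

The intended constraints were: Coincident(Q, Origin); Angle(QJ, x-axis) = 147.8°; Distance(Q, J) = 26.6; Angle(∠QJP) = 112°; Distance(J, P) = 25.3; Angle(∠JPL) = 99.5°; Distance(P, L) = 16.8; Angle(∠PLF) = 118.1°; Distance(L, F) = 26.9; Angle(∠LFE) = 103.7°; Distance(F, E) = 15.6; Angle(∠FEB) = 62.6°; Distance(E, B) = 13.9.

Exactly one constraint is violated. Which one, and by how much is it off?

Distance(E, B) = 13.9 — off by 3.60.

Q = (0.00, 0.00) ✓; QJ at 147.8° ✓; |QJ| = 26.60 ✓; ∠QJP = 112.0° ✓; |JP| = 25.30 ✓; ∠JPL = 99.50° ✓; |PL| = 16.80 ✓; ∠PLF = 118.1° ✓; |LF| = 26.90 ✓; ∠LFE = 103.7° ✓; |FE| = 15.60 ✓; ∠FEB = 62.60° ✓; |EB| = 10.30 ✗.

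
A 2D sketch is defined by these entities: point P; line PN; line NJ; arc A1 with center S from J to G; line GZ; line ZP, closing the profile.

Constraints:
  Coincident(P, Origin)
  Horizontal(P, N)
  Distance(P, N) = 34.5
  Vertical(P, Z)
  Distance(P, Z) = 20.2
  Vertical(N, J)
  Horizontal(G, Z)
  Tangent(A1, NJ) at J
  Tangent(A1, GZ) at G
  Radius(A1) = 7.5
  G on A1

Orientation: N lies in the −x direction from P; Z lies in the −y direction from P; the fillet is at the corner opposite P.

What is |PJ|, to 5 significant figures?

36.763

P is at the origin; PN is horizontal with |PN| = 34.5 and N on the −x side, so N = (-34.500, 0.0000). P and Z share the same x with |PZ| = 20.2 and Z on the −y side, so Z = (0.0000, -20.200). The virtual corner opposite P is at (-34.500, -20.200). A1 meets NJ tangentially, so SJ is at right angles to NJ and A1 meets GZ tangentially, so SG is at right angles to GZ, with radius 7.5, so the center S sits 7.5 in from both sides at S = (-27.000, -12.700). That places the tangent points at J = (-34.500, -12.700) on NJ and G = (-27.000, -20.200) on GZ. Then |PJ| = |J − P| = 36.763.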